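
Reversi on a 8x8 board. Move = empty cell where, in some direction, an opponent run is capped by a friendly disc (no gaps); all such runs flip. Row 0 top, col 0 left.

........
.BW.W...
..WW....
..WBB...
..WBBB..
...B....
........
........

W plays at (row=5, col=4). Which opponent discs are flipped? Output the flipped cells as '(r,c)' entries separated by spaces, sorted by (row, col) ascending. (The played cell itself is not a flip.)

Answer: (4,3)

Derivation:
Dir NW: opp run (4,3) capped by W -> flip
Dir N: opp run (4,4) (3,4), next='.' -> no flip
Dir NE: opp run (4,5), next='.' -> no flip
Dir W: opp run (5,3), next='.' -> no flip
Dir E: first cell '.' (not opp) -> no flip
Dir SW: first cell '.' (not opp) -> no flip
Dir S: first cell '.' (not opp) -> no flip
Dir SE: first cell '.' (not opp) -> no flip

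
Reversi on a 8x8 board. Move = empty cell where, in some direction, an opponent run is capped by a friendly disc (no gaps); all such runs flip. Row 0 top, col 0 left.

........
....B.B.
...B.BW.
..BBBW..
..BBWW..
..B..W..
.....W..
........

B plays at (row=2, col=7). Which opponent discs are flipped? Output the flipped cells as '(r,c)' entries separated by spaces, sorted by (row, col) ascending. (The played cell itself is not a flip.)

Dir NW: first cell 'B' (not opp) -> no flip
Dir N: first cell '.' (not opp) -> no flip
Dir NE: edge -> no flip
Dir W: opp run (2,6) capped by B -> flip
Dir E: edge -> no flip
Dir SW: first cell '.' (not opp) -> no flip
Dir S: first cell '.' (not opp) -> no flip
Dir SE: edge -> no flip

Answer: (2,6)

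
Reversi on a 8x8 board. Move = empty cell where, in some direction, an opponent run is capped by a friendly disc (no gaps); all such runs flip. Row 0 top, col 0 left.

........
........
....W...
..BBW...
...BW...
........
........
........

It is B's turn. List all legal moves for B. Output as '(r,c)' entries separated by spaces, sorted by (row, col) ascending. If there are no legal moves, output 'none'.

Answer: (1,5) (2,5) (3,5) (4,5) (5,5)

Derivation:
(1,3): no bracket -> illegal
(1,4): no bracket -> illegal
(1,5): flips 1 -> legal
(2,3): no bracket -> illegal
(2,5): flips 1 -> legal
(3,5): flips 1 -> legal
(4,5): flips 1 -> legal
(5,3): no bracket -> illegal
(5,4): no bracket -> illegal
(5,5): flips 1 -> legal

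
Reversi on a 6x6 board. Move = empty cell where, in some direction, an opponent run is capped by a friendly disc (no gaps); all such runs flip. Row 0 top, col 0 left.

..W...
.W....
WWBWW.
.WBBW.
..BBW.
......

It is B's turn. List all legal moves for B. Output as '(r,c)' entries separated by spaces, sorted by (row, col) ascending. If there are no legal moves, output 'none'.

(0,0): flips 1 -> legal
(0,1): no bracket -> illegal
(0,3): no bracket -> illegal
(1,0): flips 1 -> legal
(1,2): no bracket -> illegal
(1,3): flips 1 -> legal
(1,4): flips 1 -> legal
(1,5): flips 1 -> legal
(2,5): flips 3 -> legal
(3,0): flips 1 -> legal
(3,5): flips 1 -> legal
(4,0): flips 1 -> legal
(4,1): no bracket -> illegal
(4,5): flips 1 -> legal
(5,3): no bracket -> illegal
(5,4): no bracket -> illegal
(5,5): flips 1 -> legal

Answer: (0,0) (1,0) (1,3) (1,4) (1,5) (2,5) (3,0) (3,5) (4,0) (4,5) (5,5)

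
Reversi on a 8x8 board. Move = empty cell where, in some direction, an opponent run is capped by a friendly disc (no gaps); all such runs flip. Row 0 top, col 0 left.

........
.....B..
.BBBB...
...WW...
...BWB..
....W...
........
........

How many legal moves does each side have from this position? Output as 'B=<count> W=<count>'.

-- B to move --
(2,5): flips 1 -> legal
(3,2): no bracket -> illegal
(3,5): no bracket -> illegal
(4,2): flips 1 -> legal
(5,3): no bracket -> illegal
(5,5): flips 2 -> legal
(6,3): flips 1 -> legal
(6,4): flips 3 -> legal
(6,5): flips 1 -> legal
B mobility = 6
-- W to move --
(0,4): no bracket -> illegal
(0,5): no bracket -> illegal
(0,6): flips 2 -> legal
(1,0): no bracket -> illegal
(1,1): flips 1 -> legal
(1,2): flips 1 -> legal
(1,3): flips 1 -> legal
(1,4): flips 1 -> legal
(1,6): no bracket -> illegal
(2,0): no bracket -> illegal
(2,5): no bracket -> illegal
(2,6): no bracket -> illegal
(3,0): no bracket -> illegal
(3,1): no bracket -> illegal
(3,2): flips 1 -> legal
(3,5): no bracket -> illegal
(3,6): flips 1 -> legal
(4,2): flips 1 -> legal
(4,6): flips 1 -> legal
(5,2): flips 1 -> legal
(5,3): flips 1 -> legal
(5,5): no bracket -> illegal
(5,6): flips 1 -> legal
W mobility = 12

Answer: B=6 W=12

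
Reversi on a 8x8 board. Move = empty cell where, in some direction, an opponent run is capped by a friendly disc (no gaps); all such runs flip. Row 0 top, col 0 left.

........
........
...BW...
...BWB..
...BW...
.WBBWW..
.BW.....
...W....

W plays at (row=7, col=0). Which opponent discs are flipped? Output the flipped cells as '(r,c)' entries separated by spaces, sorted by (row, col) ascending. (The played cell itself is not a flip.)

Answer: (4,3) (5,2) (6,1)

Derivation:
Dir NW: edge -> no flip
Dir N: first cell '.' (not opp) -> no flip
Dir NE: opp run (6,1) (5,2) (4,3) capped by W -> flip
Dir W: edge -> no flip
Dir E: first cell '.' (not opp) -> no flip
Dir SW: edge -> no flip
Dir S: edge -> no flip
Dir SE: edge -> no flip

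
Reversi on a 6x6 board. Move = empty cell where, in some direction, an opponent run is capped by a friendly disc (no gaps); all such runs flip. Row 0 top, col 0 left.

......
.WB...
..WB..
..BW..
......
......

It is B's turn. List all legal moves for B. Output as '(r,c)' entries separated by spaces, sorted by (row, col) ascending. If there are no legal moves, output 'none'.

(0,0): no bracket -> illegal
(0,1): no bracket -> illegal
(0,2): no bracket -> illegal
(1,0): flips 1 -> legal
(1,3): no bracket -> illegal
(2,0): no bracket -> illegal
(2,1): flips 1 -> legal
(2,4): no bracket -> illegal
(3,1): no bracket -> illegal
(3,4): flips 1 -> legal
(4,2): no bracket -> illegal
(4,3): flips 1 -> legal
(4,4): no bracket -> illegal

Answer: (1,0) (2,1) (3,4) (4,3)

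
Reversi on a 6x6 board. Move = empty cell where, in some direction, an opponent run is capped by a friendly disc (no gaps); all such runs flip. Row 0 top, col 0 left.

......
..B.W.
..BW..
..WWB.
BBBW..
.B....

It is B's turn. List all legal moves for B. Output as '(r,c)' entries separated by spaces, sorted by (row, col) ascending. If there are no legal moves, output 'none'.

Answer: (0,5) (2,4) (3,1) (4,4) (5,2)

Derivation:
(0,3): no bracket -> illegal
(0,4): no bracket -> illegal
(0,5): flips 3 -> legal
(1,3): no bracket -> illegal
(1,5): no bracket -> illegal
(2,1): no bracket -> illegal
(2,4): flips 2 -> legal
(2,5): no bracket -> illegal
(3,1): flips 2 -> legal
(4,4): flips 2 -> legal
(5,2): flips 1 -> legal
(5,3): no bracket -> illegal
(5,4): no bracket -> illegal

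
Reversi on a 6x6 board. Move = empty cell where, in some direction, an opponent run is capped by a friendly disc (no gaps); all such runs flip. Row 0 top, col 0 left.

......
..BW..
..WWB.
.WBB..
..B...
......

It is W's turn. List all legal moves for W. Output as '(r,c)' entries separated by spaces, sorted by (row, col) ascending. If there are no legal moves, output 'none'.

(0,1): flips 1 -> legal
(0,2): flips 1 -> legal
(0,3): no bracket -> illegal
(1,1): flips 1 -> legal
(1,4): no bracket -> illegal
(1,5): no bracket -> illegal
(2,1): no bracket -> illegal
(2,5): flips 1 -> legal
(3,4): flips 2 -> legal
(3,5): flips 1 -> legal
(4,1): flips 1 -> legal
(4,3): flips 1 -> legal
(4,4): flips 1 -> legal
(5,1): no bracket -> illegal
(5,2): flips 2 -> legal
(5,3): flips 1 -> legal

Answer: (0,1) (0,2) (1,1) (2,5) (3,4) (3,5) (4,1) (4,3) (4,4) (5,2) (5,3)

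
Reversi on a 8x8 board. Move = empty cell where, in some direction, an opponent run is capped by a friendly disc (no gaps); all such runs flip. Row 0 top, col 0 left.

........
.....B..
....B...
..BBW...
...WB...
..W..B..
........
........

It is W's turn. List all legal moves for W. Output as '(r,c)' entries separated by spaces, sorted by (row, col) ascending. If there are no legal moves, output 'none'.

(0,4): no bracket -> illegal
(0,5): no bracket -> illegal
(0,6): no bracket -> illegal
(1,3): no bracket -> illegal
(1,4): flips 1 -> legal
(1,6): no bracket -> illegal
(2,1): flips 1 -> legal
(2,2): no bracket -> illegal
(2,3): flips 1 -> legal
(2,5): no bracket -> illegal
(2,6): no bracket -> illegal
(3,1): flips 2 -> legal
(3,5): no bracket -> illegal
(4,1): no bracket -> illegal
(4,2): no bracket -> illegal
(4,5): flips 1 -> legal
(4,6): no bracket -> illegal
(5,3): no bracket -> illegal
(5,4): flips 1 -> legal
(5,6): no bracket -> illegal
(6,4): no bracket -> illegal
(6,5): no bracket -> illegal
(6,6): no bracket -> illegal

Answer: (1,4) (2,1) (2,3) (3,1) (4,5) (5,4)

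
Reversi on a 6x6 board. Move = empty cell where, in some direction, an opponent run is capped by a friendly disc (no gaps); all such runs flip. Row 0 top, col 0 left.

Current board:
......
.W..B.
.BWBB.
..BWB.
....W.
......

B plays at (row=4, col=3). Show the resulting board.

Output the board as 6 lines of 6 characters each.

Answer: ......
.W..B.
.BWBB.
..BBB.
...BW.
......

Derivation:
Place B at (4,3); scan 8 dirs for brackets.
Dir NW: first cell 'B' (not opp) -> no flip
Dir N: opp run (3,3) capped by B -> flip
Dir NE: first cell 'B' (not opp) -> no flip
Dir W: first cell '.' (not opp) -> no flip
Dir E: opp run (4,4), next='.' -> no flip
Dir SW: first cell '.' (not opp) -> no flip
Dir S: first cell '.' (not opp) -> no flip
Dir SE: first cell '.' (not opp) -> no flip
All flips: (3,3)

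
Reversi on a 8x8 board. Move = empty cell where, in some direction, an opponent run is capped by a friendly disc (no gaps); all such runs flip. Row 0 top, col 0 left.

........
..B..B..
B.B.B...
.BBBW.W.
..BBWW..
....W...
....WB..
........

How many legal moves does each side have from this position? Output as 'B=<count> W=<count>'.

Answer: B=6 W=8

Derivation:
-- B to move --
(2,3): no bracket -> illegal
(2,5): flips 1 -> legal
(2,6): no bracket -> illegal
(2,7): no bracket -> illegal
(3,5): flips 1 -> legal
(3,7): no bracket -> illegal
(4,6): flips 2 -> legal
(4,7): no bracket -> illegal
(5,3): no bracket -> illegal
(5,5): flips 1 -> legal
(5,6): no bracket -> illegal
(6,3): flips 1 -> legal
(7,3): no bracket -> illegal
(7,4): flips 4 -> legal
(7,5): no bracket -> illegal
B mobility = 6
-- W to move --
(0,1): no bracket -> illegal
(0,2): no bracket -> illegal
(0,3): no bracket -> illegal
(0,4): no bracket -> illegal
(0,5): no bracket -> illegal
(0,6): no bracket -> illegal
(1,0): no bracket -> illegal
(1,1): flips 2 -> legal
(1,3): no bracket -> illegal
(1,4): flips 1 -> legal
(1,6): no bracket -> illegal
(2,1): flips 2 -> legal
(2,3): no bracket -> illegal
(2,5): no bracket -> illegal
(2,6): no bracket -> illegal
(3,0): flips 3 -> legal
(3,5): no bracket -> illegal
(4,0): no bracket -> illegal
(4,1): flips 2 -> legal
(5,1): no bracket -> illegal
(5,2): flips 1 -> legal
(5,3): no bracket -> illegal
(5,5): no bracket -> illegal
(5,6): no bracket -> illegal
(6,6): flips 1 -> legal
(7,4): no bracket -> illegal
(7,5): no bracket -> illegal
(7,6): flips 1 -> legal
W mobility = 8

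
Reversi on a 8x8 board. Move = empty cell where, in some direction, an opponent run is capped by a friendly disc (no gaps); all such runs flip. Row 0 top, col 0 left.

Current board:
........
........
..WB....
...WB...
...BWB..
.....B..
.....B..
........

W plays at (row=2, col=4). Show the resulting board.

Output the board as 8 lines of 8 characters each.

Answer: ........
........
..WWW...
...WW...
...BWB..
.....B..
.....B..
........

Derivation:
Place W at (2,4); scan 8 dirs for brackets.
Dir NW: first cell '.' (not opp) -> no flip
Dir N: first cell '.' (not opp) -> no flip
Dir NE: first cell '.' (not opp) -> no flip
Dir W: opp run (2,3) capped by W -> flip
Dir E: first cell '.' (not opp) -> no flip
Dir SW: first cell 'W' (not opp) -> no flip
Dir S: opp run (3,4) capped by W -> flip
Dir SE: first cell '.' (not opp) -> no flip
All flips: (2,3) (3,4)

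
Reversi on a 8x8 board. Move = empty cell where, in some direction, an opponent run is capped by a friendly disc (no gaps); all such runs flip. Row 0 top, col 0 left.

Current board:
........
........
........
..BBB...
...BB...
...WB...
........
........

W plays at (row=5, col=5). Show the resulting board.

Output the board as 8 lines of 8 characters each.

Place W at (5,5); scan 8 dirs for brackets.
Dir NW: opp run (4,4) (3,3), next='.' -> no flip
Dir N: first cell '.' (not opp) -> no flip
Dir NE: first cell '.' (not opp) -> no flip
Dir W: opp run (5,4) capped by W -> flip
Dir E: first cell '.' (not opp) -> no flip
Dir SW: first cell '.' (not opp) -> no flip
Dir S: first cell '.' (not opp) -> no flip
Dir SE: first cell '.' (not opp) -> no flip
All flips: (5,4)

Answer: ........
........
........
..BBB...
...BB...
...WWW..
........
........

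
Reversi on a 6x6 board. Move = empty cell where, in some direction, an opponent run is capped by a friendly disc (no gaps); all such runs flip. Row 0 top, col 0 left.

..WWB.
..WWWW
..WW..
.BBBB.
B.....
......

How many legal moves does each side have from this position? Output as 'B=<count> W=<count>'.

-- B to move --
(0,1): flips 4 -> legal
(0,5): flips 2 -> legal
(1,1): flips 1 -> legal
(2,1): no bracket -> illegal
(2,4): flips 1 -> legal
(2,5): no bracket -> illegal
B mobility = 4
-- W to move --
(0,5): flips 1 -> legal
(2,0): no bracket -> illegal
(2,1): no bracket -> illegal
(2,4): no bracket -> illegal
(2,5): no bracket -> illegal
(3,0): no bracket -> illegal
(3,5): no bracket -> illegal
(4,1): flips 1 -> legal
(4,2): flips 1 -> legal
(4,3): flips 1 -> legal
(4,4): flips 1 -> legal
(4,5): flips 1 -> legal
(5,0): no bracket -> illegal
(5,1): no bracket -> illegal
W mobility = 6

Answer: B=4 W=6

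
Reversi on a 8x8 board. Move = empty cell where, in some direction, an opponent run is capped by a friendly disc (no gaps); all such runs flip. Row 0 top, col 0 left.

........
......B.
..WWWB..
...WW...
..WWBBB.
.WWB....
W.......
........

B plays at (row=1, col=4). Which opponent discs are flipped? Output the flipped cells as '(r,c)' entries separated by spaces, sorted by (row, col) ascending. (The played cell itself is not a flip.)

Dir NW: first cell '.' (not opp) -> no flip
Dir N: first cell '.' (not opp) -> no flip
Dir NE: first cell '.' (not opp) -> no flip
Dir W: first cell '.' (not opp) -> no flip
Dir E: first cell '.' (not opp) -> no flip
Dir SW: opp run (2,3), next='.' -> no flip
Dir S: opp run (2,4) (3,4) capped by B -> flip
Dir SE: first cell 'B' (not opp) -> no flip

Answer: (2,4) (3,4)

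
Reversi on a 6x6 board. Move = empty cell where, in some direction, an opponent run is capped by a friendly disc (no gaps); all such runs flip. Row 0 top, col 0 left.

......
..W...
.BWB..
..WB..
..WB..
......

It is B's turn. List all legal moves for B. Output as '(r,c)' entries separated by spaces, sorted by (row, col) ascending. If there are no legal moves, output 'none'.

(0,1): flips 1 -> legal
(0,2): no bracket -> illegal
(0,3): flips 1 -> legal
(1,1): flips 1 -> legal
(1,3): no bracket -> illegal
(3,1): flips 1 -> legal
(4,1): flips 2 -> legal
(5,1): flips 1 -> legal
(5,2): no bracket -> illegal
(5,3): no bracket -> illegal

Answer: (0,1) (0,3) (1,1) (3,1) (4,1) (5,1)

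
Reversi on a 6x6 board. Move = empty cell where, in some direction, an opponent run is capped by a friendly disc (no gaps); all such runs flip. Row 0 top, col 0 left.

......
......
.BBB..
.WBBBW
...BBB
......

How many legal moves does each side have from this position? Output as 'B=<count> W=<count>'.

-- B to move --
(2,0): no bracket -> illegal
(2,4): no bracket -> illegal
(2,5): flips 1 -> legal
(3,0): flips 1 -> legal
(4,0): flips 1 -> legal
(4,1): flips 1 -> legal
(4,2): no bracket -> illegal
B mobility = 4
-- W to move --
(1,0): no bracket -> illegal
(1,1): flips 1 -> legal
(1,2): no bracket -> illegal
(1,3): flips 1 -> legal
(1,4): no bracket -> illegal
(2,0): no bracket -> illegal
(2,4): no bracket -> illegal
(2,5): no bracket -> illegal
(3,0): no bracket -> illegal
(4,1): no bracket -> illegal
(4,2): no bracket -> illegal
(5,2): no bracket -> illegal
(5,3): flips 1 -> legal
(5,4): no bracket -> illegal
(5,5): flips 1 -> legal
W mobility = 4

Answer: B=4 W=4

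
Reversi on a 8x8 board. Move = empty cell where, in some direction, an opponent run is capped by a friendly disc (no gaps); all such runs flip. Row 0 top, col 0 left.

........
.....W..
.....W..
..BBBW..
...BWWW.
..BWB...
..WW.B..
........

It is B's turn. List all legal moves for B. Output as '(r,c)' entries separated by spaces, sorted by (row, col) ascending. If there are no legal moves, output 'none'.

(0,4): no bracket -> illegal
(0,5): no bracket -> illegal
(0,6): no bracket -> illegal
(1,4): no bracket -> illegal
(1,6): flips 1 -> legal
(2,4): no bracket -> illegal
(2,6): no bracket -> illegal
(3,6): flips 2 -> legal
(3,7): no bracket -> illegal
(4,2): no bracket -> illegal
(4,7): flips 3 -> legal
(5,1): no bracket -> illegal
(5,5): flips 1 -> legal
(5,6): flips 1 -> legal
(5,7): no bracket -> illegal
(6,1): no bracket -> illegal
(6,4): no bracket -> illegal
(7,1): no bracket -> illegal
(7,2): flips 2 -> legal
(7,3): flips 2 -> legal
(7,4): flips 1 -> legal

Answer: (1,6) (3,6) (4,7) (5,5) (5,6) (7,2) (7,3) (7,4)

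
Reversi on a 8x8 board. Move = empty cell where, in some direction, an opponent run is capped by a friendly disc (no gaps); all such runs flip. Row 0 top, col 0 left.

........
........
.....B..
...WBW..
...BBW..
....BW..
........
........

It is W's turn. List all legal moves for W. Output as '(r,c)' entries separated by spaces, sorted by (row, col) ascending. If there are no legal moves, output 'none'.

(1,4): no bracket -> illegal
(1,5): flips 1 -> legal
(1,6): no bracket -> illegal
(2,3): flips 1 -> legal
(2,4): no bracket -> illegal
(2,6): no bracket -> illegal
(3,2): no bracket -> illegal
(3,6): no bracket -> illegal
(4,2): flips 2 -> legal
(5,2): no bracket -> illegal
(5,3): flips 3 -> legal
(6,3): flips 1 -> legal
(6,4): no bracket -> illegal
(6,5): no bracket -> illegal

Answer: (1,5) (2,3) (4,2) (5,3) (6,3)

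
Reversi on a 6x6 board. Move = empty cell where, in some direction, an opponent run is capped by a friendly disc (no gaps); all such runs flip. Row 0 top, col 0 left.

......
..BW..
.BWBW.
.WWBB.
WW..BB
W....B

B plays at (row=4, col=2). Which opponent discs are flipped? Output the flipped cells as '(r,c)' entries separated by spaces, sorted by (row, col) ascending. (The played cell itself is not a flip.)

Dir NW: opp run (3,1), next='.' -> no flip
Dir N: opp run (3,2) (2,2) capped by B -> flip
Dir NE: first cell 'B' (not opp) -> no flip
Dir W: opp run (4,1) (4,0), next=edge -> no flip
Dir E: first cell '.' (not opp) -> no flip
Dir SW: first cell '.' (not opp) -> no flip
Dir S: first cell '.' (not opp) -> no flip
Dir SE: first cell '.' (not opp) -> no flip

Answer: (2,2) (3,2)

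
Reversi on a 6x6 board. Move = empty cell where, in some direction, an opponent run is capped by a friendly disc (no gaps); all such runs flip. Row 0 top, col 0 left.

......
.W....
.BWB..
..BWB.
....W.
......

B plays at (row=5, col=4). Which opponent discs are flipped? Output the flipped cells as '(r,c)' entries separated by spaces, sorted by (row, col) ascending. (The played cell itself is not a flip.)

Dir NW: first cell '.' (not opp) -> no flip
Dir N: opp run (4,4) capped by B -> flip
Dir NE: first cell '.' (not opp) -> no flip
Dir W: first cell '.' (not opp) -> no flip
Dir E: first cell '.' (not opp) -> no flip
Dir SW: edge -> no flip
Dir S: edge -> no flip
Dir SE: edge -> no flip

Answer: (4,4)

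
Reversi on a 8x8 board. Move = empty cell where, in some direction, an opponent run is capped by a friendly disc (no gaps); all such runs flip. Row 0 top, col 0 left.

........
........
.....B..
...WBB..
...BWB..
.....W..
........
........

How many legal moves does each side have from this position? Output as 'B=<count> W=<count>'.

Answer: B=5 W=7

Derivation:
-- B to move --
(2,2): no bracket -> illegal
(2,3): flips 1 -> legal
(2,4): no bracket -> illegal
(3,2): flips 1 -> legal
(4,2): no bracket -> illegal
(4,6): no bracket -> illegal
(5,3): flips 1 -> legal
(5,4): flips 1 -> legal
(5,6): no bracket -> illegal
(6,4): no bracket -> illegal
(6,5): flips 1 -> legal
(6,6): no bracket -> illegal
B mobility = 5
-- W to move --
(1,4): no bracket -> illegal
(1,5): flips 3 -> legal
(1,6): no bracket -> illegal
(2,3): no bracket -> illegal
(2,4): flips 1 -> legal
(2,6): flips 1 -> legal
(3,2): no bracket -> illegal
(3,6): flips 2 -> legal
(4,2): flips 1 -> legal
(4,6): flips 1 -> legal
(5,2): no bracket -> illegal
(5,3): flips 1 -> legal
(5,4): no bracket -> illegal
(5,6): no bracket -> illegal
W mobility = 7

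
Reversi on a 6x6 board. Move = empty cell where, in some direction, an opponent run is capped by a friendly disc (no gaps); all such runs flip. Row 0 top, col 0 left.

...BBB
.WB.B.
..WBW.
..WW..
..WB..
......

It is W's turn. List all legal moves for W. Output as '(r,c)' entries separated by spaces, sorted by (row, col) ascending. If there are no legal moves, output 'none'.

Answer: (0,2) (1,3) (4,4) (5,3) (5,4)

Derivation:
(0,1): no bracket -> illegal
(0,2): flips 1 -> legal
(1,3): flips 2 -> legal
(1,5): no bracket -> illegal
(2,1): no bracket -> illegal
(2,5): no bracket -> illegal
(3,4): no bracket -> illegal
(4,4): flips 1 -> legal
(5,2): no bracket -> illegal
(5,3): flips 1 -> legal
(5,4): flips 1 -> legal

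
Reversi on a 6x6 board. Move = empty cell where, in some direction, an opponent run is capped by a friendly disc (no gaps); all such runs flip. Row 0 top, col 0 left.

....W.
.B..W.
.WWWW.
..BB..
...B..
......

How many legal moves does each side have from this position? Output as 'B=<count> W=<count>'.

Answer: B=6 W=7

Derivation:
-- B to move --
(0,3): no bracket -> illegal
(0,5): flips 2 -> legal
(1,0): flips 1 -> legal
(1,2): flips 1 -> legal
(1,3): flips 1 -> legal
(1,5): flips 1 -> legal
(2,0): no bracket -> illegal
(2,5): no bracket -> illegal
(3,0): no bracket -> illegal
(3,1): flips 1 -> legal
(3,4): no bracket -> illegal
(3,5): no bracket -> illegal
B mobility = 6
-- W to move --
(0,0): flips 1 -> legal
(0,1): flips 1 -> legal
(0,2): no bracket -> illegal
(1,0): no bracket -> illegal
(1,2): no bracket -> illegal
(2,0): no bracket -> illegal
(3,1): no bracket -> illegal
(3,4): no bracket -> illegal
(4,1): flips 1 -> legal
(4,2): flips 2 -> legal
(4,4): flips 1 -> legal
(5,2): no bracket -> illegal
(5,3): flips 2 -> legal
(5,4): flips 2 -> legal
W mobility = 7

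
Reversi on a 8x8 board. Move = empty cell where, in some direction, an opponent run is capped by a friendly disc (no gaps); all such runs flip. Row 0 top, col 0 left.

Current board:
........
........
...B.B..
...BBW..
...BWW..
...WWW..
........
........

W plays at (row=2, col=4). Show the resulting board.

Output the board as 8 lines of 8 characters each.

Place W at (2,4); scan 8 dirs for brackets.
Dir NW: first cell '.' (not opp) -> no flip
Dir N: first cell '.' (not opp) -> no flip
Dir NE: first cell '.' (not opp) -> no flip
Dir W: opp run (2,3), next='.' -> no flip
Dir E: opp run (2,5), next='.' -> no flip
Dir SW: opp run (3,3), next='.' -> no flip
Dir S: opp run (3,4) capped by W -> flip
Dir SE: first cell 'W' (not opp) -> no flip
All flips: (3,4)

Answer: ........
........
...BWB..
...BWW..
...BWW..
...WWW..
........
........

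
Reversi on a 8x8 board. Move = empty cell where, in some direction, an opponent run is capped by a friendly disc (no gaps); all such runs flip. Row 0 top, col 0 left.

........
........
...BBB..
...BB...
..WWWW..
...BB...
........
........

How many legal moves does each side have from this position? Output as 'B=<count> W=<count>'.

-- B to move --
(3,1): flips 1 -> legal
(3,2): flips 1 -> legal
(3,5): flips 1 -> legal
(3,6): flips 1 -> legal
(4,1): no bracket -> illegal
(4,6): no bracket -> illegal
(5,1): flips 1 -> legal
(5,2): flips 1 -> legal
(5,5): flips 1 -> legal
(5,6): flips 1 -> legal
B mobility = 8
-- W to move --
(1,2): flips 2 -> legal
(1,3): flips 2 -> legal
(1,4): flips 2 -> legal
(1,5): flips 2 -> legal
(1,6): flips 2 -> legal
(2,2): flips 1 -> legal
(2,6): no bracket -> illegal
(3,2): no bracket -> illegal
(3,5): no bracket -> illegal
(3,6): no bracket -> illegal
(5,2): no bracket -> illegal
(5,5): no bracket -> illegal
(6,2): flips 1 -> legal
(6,3): flips 2 -> legal
(6,4): flips 2 -> legal
(6,5): flips 1 -> legal
W mobility = 10

Answer: B=8 W=10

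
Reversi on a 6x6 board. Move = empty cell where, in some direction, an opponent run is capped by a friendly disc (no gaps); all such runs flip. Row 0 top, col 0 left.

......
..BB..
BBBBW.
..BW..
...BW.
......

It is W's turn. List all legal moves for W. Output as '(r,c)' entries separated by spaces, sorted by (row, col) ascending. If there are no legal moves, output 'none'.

(0,1): no bracket -> illegal
(0,2): flips 1 -> legal
(0,3): flips 2 -> legal
(0,4): no bracket -> illegal
(1,0): no bracket -> illegal
(1,1): flips 1 -> legal
(1,4): no bracket -> illegal
(3,0): no bracket -> illegal
(3,1): flips 1 -> legal
(3,4): no bracket -> illegal
(4,1): no bracket -> illegal
(4,2): flips 1 -> legal
(5,2): no bracket -> illegal
(5,3): flips 1 -> legal
(5,4): no bracket -> illegal

Answer: (0,2) (0,3) (1,1) (3,1) (4,2) (5,3)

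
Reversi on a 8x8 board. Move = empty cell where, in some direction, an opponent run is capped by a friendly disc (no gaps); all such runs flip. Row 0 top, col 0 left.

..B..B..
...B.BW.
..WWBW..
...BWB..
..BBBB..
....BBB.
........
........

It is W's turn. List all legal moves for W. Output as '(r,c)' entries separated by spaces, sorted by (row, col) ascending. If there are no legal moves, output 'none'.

Answer: (0,3) (0,4) (1,4) (3,2) (3,6) (5,2) (5,3) (6,4) (6,5) (6,6) (6,7)

Derivation:
(0,1): no bracket -> illegal
(0,3): flips 1 -> legal
(0,4): flips 1 -> legal
(0,6): no bracket -> illegal
(1,1): no bracket -> illegal
(1,2): no bracket -> illegal
(1,4): flips 2 -> legal
(2,6): no bracket -> illegal
(3,1): no bracket -> illegal
(3,2): flips 1 -> legal
(3,6): flips 1 -> legal
(4,1): no bracket -> illegal
(4,6): no bracket -> illegal
(4,7): no bracket -> illegal
(5,1): no bracket -> illegal
(5,2): flips 1 -> legal
(5,3): flips 2 -> legal
(5,7): no bracket -> illegal
(6,3): no bracket -> illegal
(6,4): flips 2 -> legal
(6,5): flips 3 -> legal
(6,6): flips 3 -> legal
(6,7): flips 2 -> legal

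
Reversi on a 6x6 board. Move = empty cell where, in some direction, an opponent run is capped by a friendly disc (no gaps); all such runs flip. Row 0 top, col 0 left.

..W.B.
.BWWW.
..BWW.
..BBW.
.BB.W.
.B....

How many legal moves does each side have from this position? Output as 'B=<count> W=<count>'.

Answer: B=7 W=8

Derivation:
-- B to move --
(0,1): no bracket -> illegal
(0,3): flips 2 -> legal
(0,5): flips 2 -> legal
(1,5): flips 4 -> legal
(2,1): no bracket -> illegal
(2,5): flips 2 -> legal
(3,5): flips 1 -> legal
(4,3): no bracket -> illegal
(4,5): no bracket -> illegal
(5,3): no bracket -> illegal
(5,4): flips 4 -> legal
(5,5): flips 1 -> legal
B mobility = 7
-- W to move --
(0,0): flips 3 -> legal
(0,1): no bracket -> illegal
(0,3): no bracket -> illegal
(0,5): no bracket -> illegal
(1,0): flips 1 -> legal
(1,5): no bracket -> illegal
(2,0): flips 1 -> legal
(2,1): flips 1 -> legal
(3,0): no bracket -> illegal
(3,1): flips 3 -> legal
(4,0): no bracket -> illegal
(4,3): flips 1 -> legal
(5,0): flips 2 -> legal
(5,2): flips 3 -> legal
(5,3): no bracket -> illegal
W mobility = 8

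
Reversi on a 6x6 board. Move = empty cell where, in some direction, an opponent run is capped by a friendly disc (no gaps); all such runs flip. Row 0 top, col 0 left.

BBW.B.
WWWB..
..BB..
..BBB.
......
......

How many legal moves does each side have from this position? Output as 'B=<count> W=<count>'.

-- B to move --
(0,3): flips 1 -> legal
(2,0): flips 1 -> legal
(2,1): flips 1 -> legal
B mobility = 3
-- W to move --
(0,3): no bracket -> illegal
(0,5): no bracket -> illegal
(1,4): flips 1 -> legal
(1,5): no bracket -> illegal
(2,1): no bracket -> illegal
(2,4): flips 1 -> legal
(2,5): no bracket -> illegal
(3,1): no bracket -> illegal
(3,5): no bracket -> illegal
(4,1): no bracket -> illegal
(4,2): flips 2 -> legal
(4,3): no bracket -> illegal
(4,4): flips 2 -> legal
(4,5): flips 2 -> legal
W mobility = 5

Answer: B=3 W=5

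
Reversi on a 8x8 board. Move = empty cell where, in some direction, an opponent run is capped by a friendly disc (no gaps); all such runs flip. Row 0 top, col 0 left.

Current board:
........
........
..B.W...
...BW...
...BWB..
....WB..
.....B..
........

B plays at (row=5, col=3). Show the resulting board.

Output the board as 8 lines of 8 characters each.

Place B at (5,3); scan 8 dirs for brackets.
Dir NW: first cell '.' (not opp) -> no flip
Dir N: first cell 'B' (not opp) -> no flip
Dir NE: opp run (4,4), next='.' -> no flip
Dir W: first cell '.' (not opp) -> no flip
Dir E: opp run (5,4) capped by B -> flip
Dir SW: first cell '.' (not opp) -> no flip
Dir S: first cell '.' (not opp) -> no flip
Dir SE: first cell '.' (not opp) -> no flip
All flips: (5,4)

Answer: ........
........
..B.W...
...BW...
...BWB..
...BBB..
.....B..
........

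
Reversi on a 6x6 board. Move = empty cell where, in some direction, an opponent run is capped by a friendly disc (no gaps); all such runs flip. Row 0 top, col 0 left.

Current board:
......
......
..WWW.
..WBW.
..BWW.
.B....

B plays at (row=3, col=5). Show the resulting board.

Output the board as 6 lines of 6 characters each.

Place B at (3,5); scan 8 dirs for brackets.
Dir NW: opp run (2,4), next='.' -> no flip
Dir N: first cell '.' (not opp) -> no flip
Dir NE: edge -> no flip
Dir W: opp run (3,4) capped by B -> flip
Dir E: edge -> no flip
Dir SW: opp run (4,4), next='.' -> no flip
Dir S: first cell '.' (not opp) -> no flip
Dir SE: edge -> no flip
All flips: (3,4)

Answer: ......
......
..WWW.
..WBBB
..BWW.
.B....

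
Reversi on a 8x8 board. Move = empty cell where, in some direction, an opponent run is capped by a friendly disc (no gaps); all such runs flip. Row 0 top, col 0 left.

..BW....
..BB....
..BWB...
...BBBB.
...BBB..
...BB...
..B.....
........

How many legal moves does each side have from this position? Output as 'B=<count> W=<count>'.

-- B to move --
(0,4): flips 1 -> legal
(1,4): no bracket -> illegal
(3,2): no bracket -> illegal
B mobility = 1
-- W to move --
(0,1): flips 2 -> legal
(0,4): no bracket -> illegal
(1,1): no bracket -> illegal
(1,4): no bracket -> illegal
(1,5): no bracket -> illegal
(2,1): flips 2 -> legal
(2,5): flips 1 -> legal
(2,6): no bracket -> illegal
(2,7): no bracket -> illegal
(3,1): no bracket -> illegal
(3,2): no bracket -> illegal
(3,7): no bracket -> illegal
(4,2): no bracket -> illegal
(4,6): no bracket -> illegal
(4,7): no bracket -> illegal
(5,1): no bracket -> illegal
(5,2): no bracket -> illegal
(5,5): no bracket -> illegal
(5,6): flips 2 -> legal
(6,1): no bracket -> illegal
(6,3): flips 3 -> legal
(6,4): no bracket -> illegal
(6,5): no bracket -> illegal
(7,1): no bracket -> illegal
(7,2): no bracket -> illegal
(7,3): no bracket -> illegal
W mobility = 5

Answer: B=1 W=5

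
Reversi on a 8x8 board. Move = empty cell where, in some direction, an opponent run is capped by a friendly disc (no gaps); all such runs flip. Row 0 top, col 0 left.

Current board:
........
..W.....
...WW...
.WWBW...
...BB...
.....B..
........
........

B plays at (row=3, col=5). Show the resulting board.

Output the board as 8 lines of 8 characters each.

Place B at (3,5); scan 8 dirs for brackets.
Dir NW: opp run (2,4), next='.' -> no flip
Dir N: first cell '.' (not opp) -> no flip
Dir NE: first cell '.' (not opp) -> no flip
Dir W: opp run (3,4) capped by B -> flip
Dir E: first cell '.' (not opp) -> no flip
Dir SW: first cell 'B' (not opp) -> no flip
Dir S: first cell '.' (not opp) -> no flip
Dir SE: first cell '.' (not opp) -> no flip
All flips: (3,4)

Answer: ........
..W.....
...WW...
.WWBBB..
...BB...
.....B..
........
........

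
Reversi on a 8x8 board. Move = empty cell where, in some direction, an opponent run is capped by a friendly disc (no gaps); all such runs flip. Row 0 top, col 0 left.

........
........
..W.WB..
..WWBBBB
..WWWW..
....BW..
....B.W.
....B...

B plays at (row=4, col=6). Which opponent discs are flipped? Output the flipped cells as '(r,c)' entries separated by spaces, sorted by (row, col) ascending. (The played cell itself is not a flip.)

Dir NW: first cell 'B' (not opp) -> no flip
Dir N: first cell 'B' (not opp) -> no flip
Dir NE: first cell 'B' (not opp) -> no flip
Dir W: opp run (4,5) (4,4) (4,3) (4,2), next='.' -> no flip
Dir E: first cell '.' (not opp) -> no flip
Dir SW: opp run (5,5) capped by B -> flip
Dir S: first cell '.' (not opp) -> no flip
Dir SE: first cell '.' (not opp) -> no flip

Answer: (5,5)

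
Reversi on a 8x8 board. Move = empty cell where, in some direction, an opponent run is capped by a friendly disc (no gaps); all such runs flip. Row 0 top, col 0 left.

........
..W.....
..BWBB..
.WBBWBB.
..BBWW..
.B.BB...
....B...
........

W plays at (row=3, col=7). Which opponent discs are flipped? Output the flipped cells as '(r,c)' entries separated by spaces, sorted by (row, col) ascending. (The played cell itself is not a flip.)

Dir NW: first cell '.' (not opp) -> no flip
Dir N: first cell '.' (not opp) -> no flip
Dir NE: edge -> no flip
Dir W: opp run (3,6) (3,5) capped by W -> flip
Dir E: edge -> no flip
Dir SW: first cell '.' (not opp) -> no flip
Dir S: first cell '.' (not opp) -> no flip
Dir SE: edge -> no flip

Answer: (3,5) (3,6)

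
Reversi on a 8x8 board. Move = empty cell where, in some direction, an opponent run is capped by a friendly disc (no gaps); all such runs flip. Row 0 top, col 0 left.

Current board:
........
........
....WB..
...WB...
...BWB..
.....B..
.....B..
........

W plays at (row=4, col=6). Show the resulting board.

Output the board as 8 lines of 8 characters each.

Place W at (4,6); scan 8 dirs for brackets.
Dir NW: first cell '.' (not opp) -> no flip
Dir N: first cell '.' (not opp) -> no flip
Dir NE: first cell '.' (not opp) -> no flip
Dir W: opp run (4,5) capped by W -> flip
Dir E: first cell '.' (not opp) -> no flip
Dir SW: opp run (5,5), next='.' -> no flip
Dir S: first cell '.' (not opp) -> no flip
Dir SE: first cell '.' (not opp) -> no flip
All flips: (4,5)

Answer: ........
........
....WB..
...WB...
...BWWW.
.....B..
.....B..
........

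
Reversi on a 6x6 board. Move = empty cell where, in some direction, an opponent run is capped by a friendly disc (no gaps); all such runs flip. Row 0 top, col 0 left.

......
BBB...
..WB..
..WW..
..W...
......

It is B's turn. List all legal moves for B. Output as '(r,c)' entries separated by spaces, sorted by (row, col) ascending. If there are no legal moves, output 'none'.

Answer: (2,1) (4,1) (4,3) (4,4) (5,2)

Derivation:
(1,3): no bracket -> illegal
(2,1): flips 1 -> legal
(2,4): no bracket -> illegal
(3,1): no bracket -> illegal
(3,4): no bracket -> illegal
(4,1): flips 1 -> legal
(4,3): flips 1 -> legal
(4,4): flips 2 -> legal
(5,1): no bracket -> illegal
(5,2): flips 3 -> legal
(5,3): no bracket -> illegal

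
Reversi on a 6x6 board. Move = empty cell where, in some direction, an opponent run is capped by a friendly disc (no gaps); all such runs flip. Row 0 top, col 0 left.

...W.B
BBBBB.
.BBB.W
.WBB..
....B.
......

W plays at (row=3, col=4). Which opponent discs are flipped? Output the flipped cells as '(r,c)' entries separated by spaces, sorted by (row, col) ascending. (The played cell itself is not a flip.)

Dir NW: opp run (2,3) (1,2), next='.' -> no flip
Dir N: first cell '.' (not opp) -> no flip
Dir NE: first cell 'W' (not opp) -> no flip
Dir W: opp run (3,3) (3,2) capped by W -> flip
Dir E: first cell '.' (not opp) -> no flip
Dir SW: first cell '.' (not opp) -> no flip
Dir S: opp run (4,4), next='.' -> no flip
Dir SE: first cell '.' (not opp) -> no flip

Answer: (3,2) (3,3)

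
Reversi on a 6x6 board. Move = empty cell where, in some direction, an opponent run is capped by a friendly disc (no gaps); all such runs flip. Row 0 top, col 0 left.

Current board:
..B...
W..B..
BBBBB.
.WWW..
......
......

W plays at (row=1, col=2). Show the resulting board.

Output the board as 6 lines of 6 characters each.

Place W at (1,2); scan 8 dirs for brackets.
Dir NW: first cell '.' (not opp) -> no flip
Dir N: opp run (0,2), next=edge -> no flip
Dir NE: first cell '.' (not opp) -> no flip
Dir W: first cell '.' (not opp) -> no flip
Dir E: opp run (1,3), next='.' -> no flip
Dir SW: opp run (2,1), next='.' -> no flip
Dir S: opp run (2,2) capped by W -> flip
Dir SE: opp run (2,3), next='.' -> no flip
All flips: (2,2)

Answer: ..B...
W.WB..
BBWBB.
.WWW..
......
......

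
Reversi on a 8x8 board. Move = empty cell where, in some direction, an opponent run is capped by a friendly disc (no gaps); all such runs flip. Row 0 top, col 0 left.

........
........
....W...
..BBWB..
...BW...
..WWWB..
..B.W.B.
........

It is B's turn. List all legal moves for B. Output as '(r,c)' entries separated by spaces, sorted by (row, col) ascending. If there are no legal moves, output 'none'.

(1,3): flips 1 -> legal
(1,4): no bracket -> illegal
(1,5): flips 1 -> legal
(2,3): no bracket -> illegal
(2,5): flips 1 -> legal
(4,1): no bracket -> illegal
(4,2): flips 1 -> legal
(4,5): flips 1 -> legal
(5,1): flips 3 -> legal
(6,1): flips 1 -> legal
(6,3): flips 1 -> legal
(6,5): flips 1 -> legal
(7,3): flips 1 -> legal
(7,4): no bracket -> illegal
(7,5): no bracket -> illegal

Answer: (1,3) (1,5) (2,5) (4,2) (4,5) (5,1) (6,1) (6,3) (6,5) (7,3)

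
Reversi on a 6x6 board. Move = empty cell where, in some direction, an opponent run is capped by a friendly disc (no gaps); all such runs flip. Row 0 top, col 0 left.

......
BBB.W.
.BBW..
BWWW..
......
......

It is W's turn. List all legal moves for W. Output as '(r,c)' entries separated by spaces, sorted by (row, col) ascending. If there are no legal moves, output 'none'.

Answer: (0,0) (0,1) (0,2) (1,3) (2,0)

Derivation:
(0,0): flips 2 -> legal
(0,1): flips 3 -> legal
(0,2): flips 2 -> legal
(0,3): no bracket -> illegal
(1,3): flips 1 -> legal
(2,0): flips 2 -> legal
(4,0): no bracket -> illegal
(4,1): no bracket -> illegal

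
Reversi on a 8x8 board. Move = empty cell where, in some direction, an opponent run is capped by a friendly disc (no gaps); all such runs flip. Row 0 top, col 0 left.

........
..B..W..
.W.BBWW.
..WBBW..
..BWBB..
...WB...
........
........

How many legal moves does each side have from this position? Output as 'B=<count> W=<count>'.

-- B to move --
(0,4): no bracket -> illegal
(0,5): flips 3 -> legal
(0,6): flips 1 -> legal
(1,0): flips 3 -> legal
(1,1): no bracket -> illegal
(1,4): no bracket -> illegal
(1,6): flips 1 -> legal
(1,7): flips 2 -> legal
(2,0): no bracket -> illegal
(2,2): flips 1 -> legal
(2,7): flips 2 -> legal
(3,0): flips 1 -> legal
(3,1): flips 1 -> legal
(3,6): flips 1 -> legal
(3,7): no bracket -> illegal
(4,1): flips 1 -> legal
(4,6): flips 1 -> legal
(5,2): flips 2 -> legal
(6,2): flips 1 -> legal
(6,3): flips 2 -> legal
(6,4): flips 1 -> legal
B mobility = 16
-- W to move --
(0,1): no bracket -> illegal
(0,2): no bracket -> illegal
(0,3): flips 1 -> legal
(1,1): no bracket -> illegal
(1,3): flips 3 -> legal
(1,4): flips 1 -> legal
(2,2): flips 2 -> legal
(3,1): flips 1 -> legal
(3,6): no bracket -> illegal
(4,1): flips 1 -> legal
(4,6): flips 2 -> legal
(5,1): flips 3 -> legal
(5,2): flips 1 -> legal
(5,5): flips 2 -> legal
(5,6): no bracket -> illegal
(6,3): no bracket -> illegal
(6,4): no bracket -> illegal
(6,5): flips 1 -> legal
W mobility = 11

Answer: B=16 W=11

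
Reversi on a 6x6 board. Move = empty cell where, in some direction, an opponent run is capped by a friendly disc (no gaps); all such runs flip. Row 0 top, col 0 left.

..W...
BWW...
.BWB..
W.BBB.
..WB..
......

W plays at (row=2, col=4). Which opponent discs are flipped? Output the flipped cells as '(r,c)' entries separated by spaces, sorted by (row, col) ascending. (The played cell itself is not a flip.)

Dir NW: first cell '.' (not opp) -> no flip
Dir N: first cell '.' (not opp) -> no flip
Dir NE: first cell '.' (not opp) -> no flip
Dir W: opp run (2,3) capped by W -> flip
Dir E: first cell '.' (not opp) -> no flip
Dir SW: opp run (3,3) capped by W -> flip
Dir S: opp run (3,4), next='.' -> no flip
Dir SE: first cell '.' (not opp) -> no flip

Answer: (2,3) (3,3)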